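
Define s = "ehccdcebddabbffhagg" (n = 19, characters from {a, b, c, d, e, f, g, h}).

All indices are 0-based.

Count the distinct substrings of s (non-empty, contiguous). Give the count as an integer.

179

rank→(start, suffix):
  0 → (10, 'abbffhagg')
  1 → (16, 'agg')
  2 → (11, 'bbffhagg')
  3 → (7, 'bddabbffhagg')
  4 → (12, 'bffhagg')
  5 → (2, 'ccdcebddabbffhagg')
  6 → (3, 'cdcebddabbffhagg')
  7 → (5, 'cebddabbffhagg')
  8 → (9, 'dabbffhagg')
  9 → (4, 'dcebddabbffhagg')
  10 → (8, 'ddabbffhagg')
  11 → (6, 'ebddabbffhagg')
  12 → (0, 'ehccdcebddabbffhagg')
  13 → (13, 'ffhagg')
  14 → (14, 'fhagg')
  15 → (18, 'g')
  16 → (17, 'gg')
  17 → (15, 'hagg')
  18 → (1, 'hccdcebddabbffhagg')

SA = [10, 16, 11, 7, 12, 2, 3, 5, 9, 4, 8, 6, 0, 13, 14, 18, 17, 15, 1]
i: (SA[i-1],SA[i]) lcp shared
  1: (10,16) 1 'a'
  2: (16,11) 0 ''
  3: (11,7) 1 'b'
  4: (7,12) 1 'b'
  5: (12,2) 0 ''
  6: (2,3) 1 'c'
  7: (3,5) 1 'c'
  8: (5,9) 0 ''
  9: (9,4) 1 'd'
  10: (4,8) 1 'd'
  11: (8,6) 0 ''
  12: (6,0) 1 'e'
  13: (0,13) 0 ''
  14: (13,14) 1 'f'
  15: (14,18) 0 ''
  16: (18,17) 1 'g'
  17: (17,15) 0 ''
  18: (15,1) 1 'h'

n(n+1)/2 = 19·20/2 = 190
Σ LCP = 0 + 1 + 0 + 1 + 1 + 0 + 1 + 1 + 0 + 1 + 1 + 0 + 1 + 0 + 1 + 0 + 1 + 0 + 1 = 11
distinct = 190 − 11 = 179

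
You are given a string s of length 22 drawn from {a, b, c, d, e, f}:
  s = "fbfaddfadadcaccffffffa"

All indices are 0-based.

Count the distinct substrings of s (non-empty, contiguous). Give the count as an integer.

221

sorted suffixes:
  #0 SA[0]=21  'a'
  #1 SA[1]=12  'accffffffa'
  #2 SA[2]=7  'adadcaccffffffa'
  #3 SA[3]=9  'adcaccffffffa'
  #4 SA[4]=3  'addfadadcaccffffffa'
  #5 SA[5]=1  'bfaddfadadcaccffffffa'
  #6 SA[6]=11  'caccffffffa'
  #7 SA[7]=13  'ccffffffa'
  #8 SA[8]=14  'cffffffa'
  #9 SA[9]=8  'dadcaccffffffa'
  #10 SA[10]=10  'dcaccffffffa'
  #11 SA[11]=4  'ddfadadcaccffffffa'
  #12 SA[12]=5  'dfadadcaccffffffa'
  #13 SA[13]=20  'fa'
  #14 SA[14]=6  'fadadcaccffffffa'
  #15 SA[15]=2  'faddfadadcaccffffffa'
  #16 SA[16]=0  'fbfaddfadadcaccffffffa'
  #17 SA[17]=19  'ffa'
  #18 SA[18]=18  'fffa'
  #19 SA[19]=17  'ffffa'
  #20 SA[20]=16  'fffffa'
  #21 SA[21]=15  'ffffffa'

SA = [21, 12, 7, 9, 3, 1, 11, 13, 14, 8, 10, 4, 5, 20, 6, 2, 0, 19, 18, 17, 16, 15]
[i] adj suffixes → lcp
  [1] 21/12 → 1 ('a')
  [2] 12/7 → 1 ('a')
  [3] 7/9 → 2 ('ad')
  [4] 9/3 → 2 ('ad')
  [5] 3/1 → 0 ('')
  [6] 1/11 → 0 ('')
  [7] 11/13 → 1 ('c')
  [8] 13/14 → 1 ('c')
  [9] 14/8 → 0 ('')
  [10] 8/10 → 1 ('d')
  [11] 10/4 → 1 ('d')
  [12] 4/5 → 1 ('d')
  [13] 5/20 → 0 ('')
  [14] 20/6 → 2 ('fa')
  [15] 6/2 → 3 ('fad')
  [16] 2/0 → 1 ('f')
  [17] 0/19 → 1 ('f')
  [18] 19/18 → 2 ('ff')
  [19] 18/17 → 3 ('fff')
  [20] 17/16 → 4 ('ffff')
  [21] 16/15 → 5 ('fffff')

n(n+1)/2 = 22·23/2 = 253
Σ LCP = 0 + 1 + 1 + 2 + 2 + 0 + 0 + 1 + 1 + 0 + 1 + 1 + 1 + 0 + 2 + 3 + 1 + 1 + 2 + 3 + 4 + 5 = 32
distinct = 253 − 32 = 221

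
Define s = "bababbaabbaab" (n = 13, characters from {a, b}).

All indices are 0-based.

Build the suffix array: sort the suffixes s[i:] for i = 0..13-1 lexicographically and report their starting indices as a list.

rank→(start, suffix):
  0 → (10, 'aab')
  1 → (6, 'aabbaab')
  2 → (11, 'ab')
  3 → (1, 'ababbaabbaab')
  4 → (7, 'abbaab')
  5 → (3, 'abbaabbaab')
  6 → (12, 'b')
  7 → (9, 'baab')
  8 → (5, 'baabbaab')
  9 → (0, 'bababbaabbaab')
  10 → (2, 'babbaabbaab')
  11 → (8, 'bbaab')
  12 → (4, 'bbaabbaab')

[10, 6, 11, 1, 7, 3, 12, 9, 5, 0, 2, 8, 4]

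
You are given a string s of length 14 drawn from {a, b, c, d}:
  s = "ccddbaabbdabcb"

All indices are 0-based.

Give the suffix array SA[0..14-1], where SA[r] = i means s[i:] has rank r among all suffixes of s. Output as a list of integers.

[5, 6, 10, 13, 4, 7, 11, 8, 12, 0, 1, 9, 3, 2]

rank→(start, suffix):
  0 → (5, 'aabbdabcb')
  1 → (6, 'abbdabcb')
  2 → (10, 'abcb')
  3 → (13, 'b')
  4 → (4, 'baabbdabcb')
  5 → (7, 'bbdabcb')
  6 → (11, 'bcb')
  7 → (8, 'bdabcb')
  8 → (12, 'cb')
  9 → (0, 'ccddbaabbdabcb')
  10 → (1, 'cddbaabbdabcb')
  11 → (9, 'dabcb')
  12 → (3, 'dbaabbdabcb')
  13 → (2, 'ddbaabbdabcb')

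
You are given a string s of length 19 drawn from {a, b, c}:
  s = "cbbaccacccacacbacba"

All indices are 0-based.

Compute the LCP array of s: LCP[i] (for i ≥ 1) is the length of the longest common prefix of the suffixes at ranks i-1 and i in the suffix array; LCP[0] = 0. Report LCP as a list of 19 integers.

[0, 1, 2, 4, 2, 3, 0, 2, 3, 1, 0, 3, 3, 1, 3, 2, 1, 4, 2]

rank→(start, suffix):
  0 → (18, 'a')
  1 → (10, 'acacbacba')
  2 → (15, 'acba')
  3 → (12, 'acbacba')
  4 → (3, 'accacccacacbacba')
  5 → (6, 'acccacacbacba')
  6 → (17, 'ba')
  7 → (14, 'bacba')
  8 → (2, 'baccacccacacbacba')
  9 → (1, 'bbaccacccacacbacba')
  10 → (9, 'cacacbacba')
  11 → (11, 'cacbacba')
  12 → (5, 'cacccacacbacba')
  13 → (16, 'cba')
  14 → (13, 'cbacba')
  15 → (0, 'cbbaccacccacacbacba')
  16 → (8, 'ccacacbacba')
  17 → (4, 'ccacccacacbacba')
  18 → (7, 'cccacacbacba')

SA = [18, 10, 15, 12, 3, 6, 17, 14, 2, 1, 9, 11, 5, 16, 13, 0, 8, 4, 7]
rank  pair      lcp
   1  s[18:],s[10:]  1  'a'
   2  s[10:],s[15:]  2  'ac'
   3  s[15:],s[12:]  4  'acba'
   4  s[12:],s[3:]  2  'ac'
   5  s[3:],s[6:]  3  'acc'
   6  s[6:],s[17:]  0  ''
   7  s[17:],s[14:]  2  'ba'
   8  s[14:],s[2:]  3  'bac'
   9  s[2:],s[1:]  1  'b'
  10  s[1:],s[9:]  0  ''
  11  s[9:],s[11:]  3  'cac'
  12  s[11:],s[5:]  3  'cac'
  13  s[5:],s[16:]  1  'c'
  14  s[16:],s[13:]  3  'cba'
  15  s[13:],s[0:]  2  'cb'
  16  s[0:],s[8:]  1  'c'
  17  s[8:],s[4:]  4  'ccac'
  18  s[4:],s[7:]  2  'cc'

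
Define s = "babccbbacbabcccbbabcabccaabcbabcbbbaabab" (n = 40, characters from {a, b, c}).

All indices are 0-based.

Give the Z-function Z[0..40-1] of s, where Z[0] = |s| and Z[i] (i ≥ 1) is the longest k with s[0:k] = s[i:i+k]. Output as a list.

[40, 0, 1, 0, 0, 1, 2, 0, 0, 5, 0, 1, 0, 0, 0, 1, 4, 0, 1, 0, 0, 1, 0, 0, 0, 0, 1, 0, 4, 0, 1, 0, 1, 1, 2, 0, 0, 3, 0, 1]

Z[0]=40
i=1: i≥r, start 0; Z[1]=0
i=2: i≥r, start 0; Z[2]=1 scan→box=[2,3)
i=3: i≥r, start 0; Z[3]=0
i=4: i≥r, start 0; Z[4]=0
i=5: i≥r, start 0; Z[5]=1 scan→box=[5,6)
i=6: i≥r, start 0; Z[6]=2 scan→box=[6,8)
i=7: min(r-i=1, Z[1]=0)=0; Z[7]=0
i=8: i≥r, start 0; Z[8]=0
i=9: i≥r, start 0; Z[9]=5 scan→box=[9,14)
i=10: min(r-i=4, Z[1]=0)=0; Z[10]=0
i=11: min(r-i=3, Z[2]=1)=1; Z[11]=1
i=12: min(r-i=2, Z[3]=0)=0; Z[12]=0
i=13: min(r-i=1, Z[4]=0)=0; Z[13]=0
i=14: i≥r, start 0; Z[14]=0
i=15: i≥r, start 0; Z[15]=1 scan→box=[15,16)
i=16: i≥r, start 0; Z[16]=4 scan→box=[16,20)
i=17: min(r-i=3, Z[1]=0)=0; Z[17]=0
i=18: min(r-i=2, Z[2]=1)=1; Z[18]=1
i=19: min(r-i=1, Z[3]=0)=0; Z[19]=0
i=20: i≥r, start 0; Z[20]=0
i=21: i≥r, start 0; Z[21]=1 scan→box=[21,22)
i=22: i≥r, start 0; Z[22]=0
i=23: i≥r, start 0; Z[23]=0
i=24: i≥r, start 0; Z[24]=0
i=25: i≥r, start 0; Z[25]=0
i=26: i≥r, start 0; Z[26]=1 scan→box=[26,27)
i=27: i≥r, start 0; Z[27]=0
i=28: i≥r, start 0; Z[28]=4 scan→box=[28,32)
i=29: min(r-i=3, Z[1]=0)=0; Z[29]=0
i=30: min(r-i=2, Z[2]=1)=1; Z[30]=1
i=31: min(r-i=1, Z[3]=0)=0; Z[31]=0
i=32: i≥r, start 0; Z[32]=1 scan→box=[32,33)
i=33: i≥r, start 0; Z[33]=1 scan→box=[33,34)
i=34: i≥r, start 0; Z[34]=2 scan→box=[34,36)
i=35: min(r-i=1, Z[1]=0)=0; Z[35]=0
i=36: i≥r, start 0; Z[36]=0
i=37: i≥r, start 0; Z[37]=3 scan→box=[37,40)
i=38: min(r-i=2, Z[1]=0)=0; Z[38]=0
i=39: min(r-i=1, Z[2]=1)=1; Z[39]=1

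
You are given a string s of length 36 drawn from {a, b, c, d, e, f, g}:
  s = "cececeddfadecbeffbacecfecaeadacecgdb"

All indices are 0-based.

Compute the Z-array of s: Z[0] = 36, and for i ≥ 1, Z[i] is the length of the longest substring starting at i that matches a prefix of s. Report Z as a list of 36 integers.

[36, 0, 4, 0, 2, 0, 0, 0, 0, 0, 0, 0, 1, 0, 0, 0, 0, 0, 0, 3, 0, 1, 0, 0, 1, 0, 0, 0, 0, 0, 3, 0, 1, 0, 0, 0]

Z[0]=36
i=1: i≥r, start 0; Z[1]=0
i=2: i≥r, start 0; Z[2]=4 extend→box=[2,6)
i=3: min(r-i=3, Z[1]=0)=0; Z[3]=0
i=4: min(r-i=2, Z[2]=4)=2; Z[4]=2
i=5: min(r-i=1, Z[3]=0)=0; Z[5]=0
i=6: i≥r, start 0; Z[6]=0
i=7: i≥r, start 0; Z[7]=0
i=8: i≥r, start 0; Z[8]=0
i=9: i≥r, start 0; Z[9]=0
i=10: i≥r, start 0; Z[10]=0
i=11: i≥r, start 0; Z[11]=0
i=12: i≥r, start 0; Z[12]=1 extend→box=[12,13)
i=13: i≥r, start 0; Z[13]=0
i=14: i≥r, start 0; Z[14]=0
i=15: i≥r, start 0; Z[15]=0
i=16: i≥r, start 0; Z[16]=0
i=17: i≥r, start 0; Z[17]=0
i=18: i≥r, start 0; Z[18]=0
i=19: i≥r, start 0; Z[19]=3 extend→box=[19,22)
i=20: min(r-i=2, Z[1]=0)=0; Z[20]=0
i=21: min(r-i=1, Z[2]=4)=1; Z[21]=1
i=22: i≥r, start 0; Z[22]=0
i=23: i≥r, start 0; Z[23]=0
i=24: i≥r, start 0; Z[24]=1 extend→box=[24,25)
i=25: i≥r, start 0; Z[25]=0
i=26: i≥r, start 0; Z[26]=0
i=27: i≥r, start 0; Z[27]=0
i=28: i≥r, start 0; Z[28]=0
i=29: i≥r, start 0; Z[29]=0
i=30: i≥r, start 0; Z[30]=3 extend→box=[30,33)
i=31: min(r-i=2, Z[1]=0)=0; Z[31]=0
i=32: min(r-i=1, Z[2]=4)=1; Z[32]=1
i=33: i≥r, start 0; Z[33]=0
i=34: i≥r, start 0; Z[34]=0
i=35: i≥r, start 0; Z[35]=0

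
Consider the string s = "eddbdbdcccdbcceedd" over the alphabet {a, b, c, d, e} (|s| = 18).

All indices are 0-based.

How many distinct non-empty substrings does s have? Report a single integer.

148

rank | idx | suffix
   0 |  11 | bcceedd
   1 |   3 | bdbdcccdbcceedd
   2 |   5 | bdcccdbcceedd
   3 |   7 | cccdbcceedd
   4 |   8 | ccdbcceedd
   5 |  12 | cceedd
   6 |   9 | cdbcceedd
   7 |  13 | ceedd
   8 |  17 | d
   9 |  10 | dbcceedd
  10 |   2 | dbdbdcccdbcceedd
  11 |   4 | dbdcccdbcceedd
  12 |   6 | dcccdbcceedd
  13 |  16 | dd
  14 |   1 | ddbdbdcccdbcceedd
  15 |  15 | edd
  16 |   0 | eddbdbdcccdbcceedd
  17 |  14 | eedd

SA = [11, 3, 5, 7, 8, 12, 9, 13, 17, 10, 2, 4, 6, 16, 1, 15, 0, 14]
i: (SA[i-1],SA[i]) lcp shared
  1: (11,3) 1 'b'
  2: (3,5) 2 'bd'
  3: (5,7) 0 ''
  4: (7,8) 2 'cc'
  5: (8,12) 2 'cc'
  6: (12,9) 1 'c'
  7: (9,13) 1 'c'
  8: (13,17) 0 ''
  9: (17,10) 1 'd'
  10: (10,2) 2 'db'
  11: (2,4) 3 'dbd'
  12: (4,6) 1 'd'
  13: (6,16) 1 'd'
  14: (16,1) 2 'dd'
  15: (1,15) 0 ''
  16: (15,0) 3 'edd'
  17: (0,14) 1 'e'

n(n+1)/2 = 18·19/2 = 171
Σ LCP = 0 + 1 + 2 + 0 + 2 + 2 + 1 + 1 + 0 + 1 + 2 + 3 + 1 + 1 + 2 + 0 + 3 + 1 = 23
distinct = 171 − 23 = 148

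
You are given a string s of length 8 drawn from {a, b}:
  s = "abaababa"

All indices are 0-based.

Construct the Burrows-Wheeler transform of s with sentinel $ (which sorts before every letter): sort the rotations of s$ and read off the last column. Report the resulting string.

abbb$aaaa

rank  rotation   last
    0  $abaababa  a
    1  a$abaabab  b
    2  aababa$ab  b
    3  aba$abaab  b
    4  abaababa$  $
    5  ababa$aba  a
    6  ba$abaaba  a
    7  baababa$a  a
    8  baba$abaa  a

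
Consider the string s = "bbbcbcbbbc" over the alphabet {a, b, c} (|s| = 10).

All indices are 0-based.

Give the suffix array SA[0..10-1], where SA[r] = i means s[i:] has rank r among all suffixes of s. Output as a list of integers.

sorted suffixes:
  #0 SA[0]=6  'bbbc'
  #1 SA[1]=0  'bbbcbcbbbc'
  #2 SA[2]=7  'bbc'
  #3 SA[3]=1  'bbcbcbbbc'
  #4 SA[4]=8  'bc'
  #5 SA[5]=4  'bcbbbc'
  #6 SA[6]=2  'bcbcbbbc'
  #7 SA[7]=9  'c'
  #8 SA[8]=5  'cbbbc'
  #9 SA[9]=3  'cbcbbbc'

[6, 0, 7, 1, 8, 4, 2, 9, 5, 3]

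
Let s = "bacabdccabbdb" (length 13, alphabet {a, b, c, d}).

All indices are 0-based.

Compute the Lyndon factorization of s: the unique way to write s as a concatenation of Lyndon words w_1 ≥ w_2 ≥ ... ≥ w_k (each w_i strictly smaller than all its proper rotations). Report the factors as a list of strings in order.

["b", "ac", "abdcc", "abbdb"]

emit factor 1: 'b' (i=0, period=1)
emit factor 2: 'ac' (i=1, period=2)
emit factor 3: 'abdcc' (i=3, period=5)
emit factor 4: 'abbdb' (i=8, period=5)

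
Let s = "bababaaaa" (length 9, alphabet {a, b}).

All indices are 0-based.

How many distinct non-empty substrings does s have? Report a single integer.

29

rank | idx | suffix
   0 |   8 | a
   1 |   7 | aa
   2 |   6 | aaa
   3 |   5 | aaaa
   4 |   3 | abaaaa
   5 |   1 | ababaaaa
   6 |   4 | baaaa
   7 |   2 | babaaaa
   8 |   0 | bababaaaa

SA = [8, 7, 6, 5, 3, 1, 4, 2, 0]
rank  pair      lcp
   1  s[8:],s[7:]  1  'a'
   2  s[7:],s[6:]  2  'aa'
   3  s[6:],s[5:]  3  'aaa'
   4  s[5:],s[3:]  1  'a'
   5  s[3:],s[1:]  3  'aba'
   6  s[1:],s[4:]  0  ''
   7  s[4:],s[2:]  2  'ba'
   8  s[2:],s[0:]  4  'baba'

n(n+1)/2 = 9·10/2 = 45
Σ LCP = 0 + 1 + 2 + 3 + 1 + 3 + 0 + 2 + 4 = 16
distinct = 45 − 16 = 29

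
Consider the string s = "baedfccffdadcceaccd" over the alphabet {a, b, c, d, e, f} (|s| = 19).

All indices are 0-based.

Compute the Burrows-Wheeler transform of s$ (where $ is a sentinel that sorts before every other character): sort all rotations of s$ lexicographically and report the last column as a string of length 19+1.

rank  rotation              last
    0  $baedfccffdadcceaccd  d
    1  accd$baedfccffdadcce  e
    2  adcceaccd$baedfccffd  d
    3  aedfccffdadcceaccd$b  b
    4  baedfccffdadcceaccd$  $
    5  ccd$baedfccffdadccea  a
    6  cceaccd$baedfccffdad  d
    7  ccffdadcceaccd$baedf  f
    8  cd$baedfccffdadcceac  c
    9  ceaccd$baedfccffdadc  c
   10  cffdadcceaccd$baedfc  c
   11  d$baedfccffdadcceacc  c
   12  dadcceaccd$baedfccff  f
   13  dcceaccd$baedfccffda  a
   14  dfccffdadcceaccd$bae  e
   15  eaccd$baedfccffdadcc  c
   16  edfccffdadcceaccd$ba  a
   17  fccffdadcceaccd$baed  d
   18  fdadcceaccd$baedfccf  f
   19  ffdadcceaccd$baedfcc  c

dedb$adfccccfaecadfc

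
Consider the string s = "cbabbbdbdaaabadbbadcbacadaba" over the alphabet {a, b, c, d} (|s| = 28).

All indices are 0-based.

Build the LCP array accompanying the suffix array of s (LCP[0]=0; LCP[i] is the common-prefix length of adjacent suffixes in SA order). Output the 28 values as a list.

[0, 1, 2, 1, 3, 2, 1, 1, 2, 2, 0, 2, 2, 2, 3, 1, 2, 2, 1, 2, 0, 1, 3, 0, 2, 1, 2, 1]

sorted suffixes:
  #0 SA[0]=27  'a'
  #1 SA[1]=9  'aaabadbbadcbacadaba'
  #2 SA[2]=10  'aabadbbadcbacadaba'
  #3 SA[3]=25  'aba'
  #4 SA[4]=11  'abadbbadcbacadaba'
  #5 SA[5]=2  'abbbdbdaaabadbbadcbacadaba'
  #6 SA[6]=21  'acadaba'
  #7 SA[7]=23  'adaba'
  #8 SA[8]=13  'adbbadcbacadaba'
  #9 SA[9]=17  'adcbacadaba'
  #10 SA[10]=26  'ba'
  #11 SA[11]=1  'babbbdbdaaabadbbadcbacadaba'
  #12 SA[12]=20  'bacadaba'
  #13 SA[13]=12  'badbbadcbacadaba'
  #14 SA[14]=16  'badcbacadaba'
  #15 SA[15]=15  'bbadcbacadaba'
  #16 SA[16]=3  'bbbdbdaaabadbbadcbacadaba'
  #17 SA[17]=4  'bbdbdaaabadbbadcbacadaba'
  #18 SA[18]=7  'bdaaabadbbadcbacadaba'
  #19 SA[19]=5  'bdbdaaabadbbadcbacadaba'
  #20 SA[20]=22  'cadaba'
  #21 SA[21]=0  'cbabbbdbdaaabadbbadcbacadaba'
  #22 SA[22]=19  'cbacadaba'
  #23 SA[23]=8  'daaabadbbadcbacadaba'
  #24 SA[24]=24  'daba'
  #25 SA[25]=14  'dbbadcbacadaba'
  #26 SA[26]=6  'dbdaaabadbbadcbacadaba'
  #27 SA[27]=18  'dcbacadaba'

SA = [27, 9, 10, 25, 11, 2, 21, 23, 13, 17, 26, 1, 20, 12, 16, 15, 3, 4, 7, 5, 22, 0, 19, 8, 24, 14, 6, 18]
i: (SA[i-1],SA[i]) lcp shared
  1: (27,9) 1 'a'
  2: (9,10) 2 'aa'
  3: (10,25) 1 'a'
  4: (25,11) 3 'aba'
  5: (11,2) 2 'ab'
  6: (2,21) 1 'a'
  7: (21,23) 1 'a'
  8: (23,13) 2 'ad'
  9: (13,17) 2 'ad'
  10: (17,26) 0 ''
  11: (26,1) 2 'ba'
  12: (1,20) 2 'ba'
  13: (20,12) 2 'ba'
  14: (12,16) 3 'bad'
  15: (16,15) 1 'b'
  16: (15,3) 2 'bb'
  17: (3,4) 2 'bb'
  18: (4,7) 1 'b'
  19: (7,5) 2 'bd'
  20: (5,22) 0 ''
  21: (22,0) 1 'c'
  22: (0,19) 3 'cba'
  23: (19,8) 0 ''
  24: (8,24) 2 'da'
  25: (24,14) 1 'd'
  26: (14,6) 2 'db'
  27: (6,18) 1 'd'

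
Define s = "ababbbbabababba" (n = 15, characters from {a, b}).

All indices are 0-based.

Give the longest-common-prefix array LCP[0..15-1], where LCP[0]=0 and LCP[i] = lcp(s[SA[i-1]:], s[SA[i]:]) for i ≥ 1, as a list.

[0, 1, 4, 5, 2, 3, 0, 2, 5, 3, 4, 1, 3, 2, 3]

rank | idx | suffix
   0 |  14 | a
   1 |   7 | abababba
   2 |   9 | ababba
   3 |   0 | ababbbbabababba
   4 |  11 | abba
   5 |   2 | abbbbabababba
   6 |  13 | ba
   7 |   6 | babababba
   8 |   8 | bababba
   9 |  10 | babba
  10 |   1 | babbbbabababba
  11 |  12 | bba
  12 |   5 | bbabababba
  13 |   4 | bbbabababba
  14 |   3 | bbbbabababba

SA = [14, 7, 9, 0, 11, 2, 13, 6, 8, 10, 1, 12, 5, 4, 3]
rank  pair      lcp
   1  s[14:],s[7:]  1  'a'
   2  s[7:],s[9:]  4  'abab'
   3  s[9:],s[0:]  5  'ababb'
   4  s[0:],s[11:]  2  'ab'
   5  s[11:],s[2:]  3  'abb'
   6  s[2:],s[13:]  0  ''
   7  s[13:],s[6:]  2  'ba'
   8  s[6:],s[8:]  5  'babab'
   9  s[8:],s[10:]  3  'bab'
  10  s[10:],s[1:]  4  'babb'
  11  s[1:],s[12:]  1  'b'
  12  s[12:],s[5:]  3  'bba'
  13  s[5:],s[4:]  2  'bb'
  14  s[4:],s[3:]  3  'bbb'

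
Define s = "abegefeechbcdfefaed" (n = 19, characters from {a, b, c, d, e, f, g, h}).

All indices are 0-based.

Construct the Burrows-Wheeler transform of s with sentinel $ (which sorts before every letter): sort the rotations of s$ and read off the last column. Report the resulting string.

rank  rotation              last
    0  $abegefeechbcdfefaed  d
    1  abegefeechbcdfefaed$  $
    2  aed$abegefeechbcdfef  f
    3  bcdfefaed$abegefeech  h
    4  begefeechbcdfefaed$a  a
    5  cdfefaed$abegefeechb  b
    6  chbcdfefaed$abegefee  e
    7  d$abegefeechbcdfefae  e
    8  dfefaed$abegefeechbc  c
    9  echbcdfefaed$abegefe  e
   10  ed$abegefeechbcdfefa  a
   11  eechbcdfefaed$abegef  f
   12  efaed$abegefeechbcdf  f
   13  efeechbcdfefaed$abeg  g
   14  egefeechbcdfefaed$ab  b
   15  faed$abegefeechbcdfe  e
   16  feechbcdfefaed$abege  e
   17  fefaed$abegefeechbcd  d
   18  gefeechbcdfefaed$abe  e
   19  hbcdfefaed$abegefeec  c

d$fhabeeceaffgbeedec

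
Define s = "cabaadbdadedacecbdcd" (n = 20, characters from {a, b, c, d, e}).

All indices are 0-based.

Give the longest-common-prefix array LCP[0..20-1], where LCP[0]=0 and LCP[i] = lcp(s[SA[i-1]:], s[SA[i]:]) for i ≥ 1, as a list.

[0, 1, 1, 1, 2, 0, 1, 2, 0, 1, 1, 1, 0, 1, 2, 1, 1, 1, 0, 1]

rank→(start, suffix):
  0 → (3, 'aadbdadedacecbdcd')
  1 → (1, 'abaadbdadedacecbdcd')
  2 → (12, 'acecbdcd')
  3 → (4, 'adbdadedacecbdcd')
  4 → (8, 'adedacecbdcd')
  5 → (2, 'baadbdadedacecbdcd')
  6 → (6, 'bdadedacecbdcd')
  7 → (16, 'bdcd')
  8 → (0, 'cabaadbdadedacecbdcd')
  9 → (15, 'cbdcd')
  10 → (18, 'cd')
  11 → (13, 'cecbdcd')
  12 → (19, 'd')
  13 → (11, 'dacecbdcd')
  14 → (7, 'dadedacecbdcd')
  15 → (5, 'dbdadedacecbdcd')
  16 → (17, 'dcd')
  17 → (9, 'dedacecbdcd')
  18 → (14, 'ecbdcd')
  19 → (10, 'edacecbdcd')

SA = [3, 1, 12, 4, 8, 2, 6, 16, 0, 15, 18, 13, 19, 11, 7, 5, 17, 9, 14, 10]
rank  pair      lcp
   1  s[3:],s[1:]  1  'a'
   2  s[1:],s[12:]  1  'a'
   3  s[12:],s[4:]  1  'a'
   4  s[4:],s[8:]  2  'ad'
   5  s[8:],s[2:]  0  ''
   6  s[2:],s[6:]  1  'b'
   7  s[6:],s[16:]  2  'bd'
   8  s[16:],s[0:]  0  ''
   9  s[0:],s[15:]  1  'c'
  10  s[15:],s[18:]  1  'c'
  11  s[18:],s[13:]  1  'c'
  12  s[13:],s[19:]  0  ''
  13  s[19:],s[11:]  1  'd'
  14  s[11:],s[7:]  2  'da'
  15  s[7:],s[5:]  1  'd'
  16  s[5:],s[17:]  1  'd'
  17  s[17:],s[9:]  1  'd'
  18  s[9:],s[14:]  0  ''
  19  s[14:],s[10:]  1  'e'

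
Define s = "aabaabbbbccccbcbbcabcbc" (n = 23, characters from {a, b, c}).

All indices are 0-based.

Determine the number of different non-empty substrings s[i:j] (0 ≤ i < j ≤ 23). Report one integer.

236

sorted suffixes:
  #0 SA[0]=0  'aabaabbbbccccbcbbcabcbc'
  #1 SA[1]=3  'aabbbbccccbcbbcabcbc'
  #2 SA[2]=1  'abaabbbbccccbcbbcabcbc'
  #3 SA[3]=4  'abbbbccccbcbbcabcbc'
  #4 SA[4]=18  'abcbc'
  #5 SA[5]=2  'baabbbbccccbcbbcabcbc'
  #6 SA[6]=5  'bbbbccccbcbbcabcbc'
  #7 SA[7]=6  'bbbccccbcbbcabcbc'
  #8 SA[8]=15  'bbcabcbc'
  #9 SA[9]=7  'bbccccbcbbcabcbc'
  #10 SA[10]=21  'bc'
  #11 SA[11]=16  'bcabcbc'
  #12 SA[12]=13  'bcbbcabcbc'
  #13 SA[13]=19  'bcbc'
  #14 SA[14]=8  'bccccbcbbcabcbc'
  #15 SA[15]=22  'c'
  #16 SA[16]=17  'cabcbc'
  #17 SA[17]=14  'cbbcabcbc'
  #18 SA[18]=20  'cbc'
  #19 SA[19]=12  'cbcbbcabcbc'
  #20 SA[20]=11  'ccbcbbcabcbc'
  #21 SA[21]=10  'cccbcbbcabcbc'
  #22 SA[22]=9  'ccccbcbbcabcbc'

SA = [0, 3, 1, 4, 18, 2, 5, 6, 15, 7, 21, 16, 13, 19, 8, 22, 17, 14, 20, 12, 11, 10, 9]
i: (SA[i-1],SA[i]) lcp shared
  1: (0,3) 3 'aab'
  2: (3,1) 1 'a'
  3: (1,4) 2 'ab'
  4: (4,18) 2 'ab'
  5: (18,2) 0 ''
  6: (2,5) 1 'b'
  7: (5,6) 3 'bbb'
  8: (6,15) 2 'bb'
  9: (15,7) 3 'bbc'
  10: (7,21) 1 'b'
  11: (21,16) 2 'bc'
  12: (16,13) 2 'bc'
  13: (13,19) 3 'bcb'
  14: (19,8) 2 'bc'
  15: (8,22) 0 ''
  16: (22,17) 1 'c'
  17: (17,14) 1 'c'
  18: (14,20) 2 'cb'
  19: (20,12) 3 'cbc'
  20: (12,11) 1 'c'
  21: (11,10) 2 'cc'
  22: (10,9) 3 'ccc'

n(n+1)/2 = 23·24/2 = 276
Σ LCP = 0 + 3 + 1 + 2 + 2 + 0 + 1 + 3 + 2 + 3 + 1 + 2 + 2 + 3 + 2 + 0 + 1 + 1 + 2 + 3 + 1 + 2 + 3 = 40
distinct = 276 − 40 = 236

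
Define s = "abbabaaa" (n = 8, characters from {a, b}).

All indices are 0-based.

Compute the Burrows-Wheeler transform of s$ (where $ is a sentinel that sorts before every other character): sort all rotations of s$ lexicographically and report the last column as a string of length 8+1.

aaabb$aba

rank  rotation   last
    0  $abbabaaa  a
    1  a$abbabaa  a
    2  aa$abbaba  a
    3  aaa$abbab  b
    4  abaaa$abb  b
    5  abbabaaa$  $
    6  baaa$abba  a
    7  babaaa$ab  b
    8  bbabaaa$a  a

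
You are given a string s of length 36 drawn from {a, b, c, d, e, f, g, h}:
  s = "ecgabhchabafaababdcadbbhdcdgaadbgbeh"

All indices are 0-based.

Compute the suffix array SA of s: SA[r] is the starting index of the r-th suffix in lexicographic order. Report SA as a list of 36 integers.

rank | idx | suffix
   0 |  12 | aababdcadbbhdcdgaadbgbeh
   1 |  28 | aadbgbeh
   2 |  13 | ababdcadbbhdcdgaadbgbeh
   3 |   8 | abafaababdcadbbhdcdgaadbgbeh
   4 |  15 | abdcadbbhdcdgaadbgbeh
   5 |   3 | abhchabafaababdcadbbhdcdgaadbgbeh
   6 |  19 | adbbhdcdgaadbgbeh
   7 |  29 | adbgbeh
   8 |  10 | afaababdcadbbhdcdgaadbgbeh
   9 |  14 | babdcadbbhdcdgaadbgbeh
  10 |   9 | bafaababdcadbbhdcdgaadbgbeh
  11 |  21 | bbhdcdgaadbgbeh
  12 |  16 | bdcadbbhdcdgaadbgbeh
  13 |  33 | beh
  14 |  31 | bgbeh
  15 |   4 | bhchabafaababdcadbbhdcdgaadbgbeh
  16 |  22 | bhdcdgaadbgbeh
  17 |  18 | cadbbhdcdgaadbgbeh
  18 |  25 | cdgaadbgbeh
  19 |   1 | cgabhchabafaababdcadbbhdcdgaadbgbeh
  20 |   6 | chabafaababdcadbbhdcdgaadbgbeh
  21 |  20 | dbbhdcdgaadbgbeh
  22 |  30 | dbgbeh
  23 |  17 | dcadbbhdcdgaadbgbeh
  24 |  24 | dcdgaadbgbeh
  25 |  26 | dgaadbgbeh
  26 |   0 | ecgabhchabafaababdcadbbhdcdgaadbgbeh
  27 |  34 | eh
  28 |  11 | faababdcadbbhdcdgaadbgbeh
  29 |  27 | gaadbgbeh
  30 |   2 | gabhchabafaababdcadbbhdcdgaadbgbeh
  31 |  32 | gbeh
  32 |  35 | h
  33 |   7 | habafaababdcadbbhdcdgaadbgbeh
  34 |   5 | hchabafaababdcadbbhdcdgaadbgbeh
  35 |  23 | hdcdgaadbgbeh

[12, 28, 13, 8, 15, 3, 19, 29, 10, 14, 9, 21, 16, 33, 31, 4, 22, 18, 25, 1, 6, 20, 30, 17, 24, 26, 0, 34, 11, 27, 2, 32, 35, 7, 5, 23]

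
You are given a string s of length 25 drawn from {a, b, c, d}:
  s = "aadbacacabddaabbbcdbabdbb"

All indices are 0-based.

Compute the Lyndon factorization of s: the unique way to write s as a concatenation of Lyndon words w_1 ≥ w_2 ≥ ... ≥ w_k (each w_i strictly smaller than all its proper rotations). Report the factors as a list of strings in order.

["aadbacacabdd", "aabbbcdbabdbb"]

emit factor 1: 'aadbacacabdd' (i=0, period=12)
emit factor 2: 'aabbbcdbabdbb' (i=12, period=13)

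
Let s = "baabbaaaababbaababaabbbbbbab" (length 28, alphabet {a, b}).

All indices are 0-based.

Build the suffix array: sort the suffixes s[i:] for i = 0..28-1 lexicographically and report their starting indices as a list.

rank→(start, suffix):
  0 → (5, 'aaaababbaababaabbbbbbab')
  1 → (6, 'aaababbaababaabbbbbbab')
  2 → (13, 'aababaabbbbbbab')
  3 → (7, 'aababbaababaabbbbbbab')
  4 → (1, 'aabbaaaababbaababaabbbbbbab')
  5 → (18, 'aabbbbbbab')
  6 → (26, 'ab')
  7 → (16, 'abaabbbbbbab')
  8 → (14, 'ababaabbbbbbab')
  9 → (8, 'ababbaababaabbbbbbab')
  10 → (2, 'abbaaaababbaababaabbbbbbab')
  11 → (10, 'abbaababaabbbbbbab')
  12 → (19, 'abbbbbbab')
  13 → (27, 'b')
  14 → (4, 'baaaababbaababaabbbbbbab')
  15 → (12, 'baababaabbbbbbab')
  16 → (0, 'baabbaaaababbaababaabbbbbbab')
  17 → (17, 'baabbbbbbab')
  18 → (25, 'bab')
  19 → (15, 'babaabbbbbbab')
  20 → (9, 'babbaababaabbbbbbab')
  21 → (3, 'bbaaaababbaababaabbbbbbab')
  22 → (11, 'bbaababaabbbbbbab')
  23 → (24, 'bbab')
  24 → (23, 'bbbab')
  25 → (22, 'bbbbab')
  26 → (21, 'bbbbbab')
  27 → (20, 'bbbbbbab')

[5, 6, 13, 7, 1, 18, 26, 16, 14, 8, 2, 10, 19, 27, 4, 12, 0, 17, 25, 15, 9, 3, 11, 24, 23, 22, 21, 20]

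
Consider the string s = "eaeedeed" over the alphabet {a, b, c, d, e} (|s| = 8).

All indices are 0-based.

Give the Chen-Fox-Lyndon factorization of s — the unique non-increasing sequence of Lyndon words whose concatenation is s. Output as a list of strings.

emit factor 1: 'e' (i=0, period=1)
emit factor 2: 'aeedeed' (i=1, period=7)

["e", "aeedeed"]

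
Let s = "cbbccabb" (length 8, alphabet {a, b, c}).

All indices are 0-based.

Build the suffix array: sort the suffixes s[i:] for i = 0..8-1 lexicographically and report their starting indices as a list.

sorted suffixes:
  #0 SA[0]=5  'abb'
  #1 SA[1]=7  'b'
  #2 SA[2]=6  'bb'
  #3 SA[3]=1  'bbccabb'
  #4 SA[4]=2  'bccabb'
  #5 SA[5]=4  'cabb'
  #6 SA[6]=0  'cbbccabb'
  #7 SA[7]=3  'ccabb'

[5, 7, 6, 1, 2, 4, 0, 3]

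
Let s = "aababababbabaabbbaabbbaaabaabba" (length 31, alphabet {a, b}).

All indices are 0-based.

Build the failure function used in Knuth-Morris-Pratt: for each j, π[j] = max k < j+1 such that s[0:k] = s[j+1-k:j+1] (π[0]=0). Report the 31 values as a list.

[0, 1, 0, 1, 0, 1, 0, 1, 0, 0, 1, 0, 1, 2, 3, 0, 0, 1, 2, 3, 0, 0, 1, 2, 2, 3, 4, 2, 3, 0, 1]

π[0] = 0
j=1 s[j]='a': π[1]=1 (border 'a')
j=2 s[j]='b': k: 1→0; π[2]=0 (border '')
j=3 s[j]='a': π[3]=1 (border 'a')
j=4 s[j]='b': k: 1→0; π[4]=0 (border '')
j=5 s[j]='a': π[5]=1 (border 'a')
j=6 s[j]='b': k: 1→0; π[6]=0 (border '')
j=7 s[j]='a': π[7]=1 (border 'a')
j=8 s[j]='b': k: 1→0; π[8]=0 (border '')
j=9 s[j]='b': π[9]=0 (border '')
j=10 s[j]='a': π[10]=1 (border 'a')
j=11 s[j]='b': k: 1→0; π[11]=0 (border '')
j=12 s[j]='a': π[12]=1 (border 'a')
j=13 s[j]='a': π[13]=2 (border 'aa')
j=14 s[j]='b': π[14]=3 (border 'aab')
j=15 s[j]='b': k: 3→0; π[15]=0 (border '')
j=16 s[j]='b': π[16]=0 (border '')
j=17 s[j]='a': π[17]=1 (border 'a')
j=18 s[j]='a': π[18]=2 (border 'aa')
j=19 s[j]='b': π[19]=3 (border 'aab')
j=20 s[j]='b': k: 3→0; π[20]=0 (border '')
j=21 s[j]='b': π[21]=0 (border '')
j=22 s[j]='a': π[22]=1 (border 'a')
j=23 s[j]='a': π[23]=2 (border 'aa')
j=24 s[j]='a': k: 2→1; π[24]=2 (border 'aa')
j=25 s[j]='b': π[25]=3 (border 'aab')
j=26 s[j]='a': π[26]=4 (border 'aaba')
j=27 s[j]='a': k: 4→1; π[27]=2 (border 'aa')
j=28 s[j]='b': π[28]=3 (border 'aab')
j=29 s[j]='b': k: 3→0; π[29]=0 (border '')
j=30 s[j]='a': π[30]=1 (border 'a')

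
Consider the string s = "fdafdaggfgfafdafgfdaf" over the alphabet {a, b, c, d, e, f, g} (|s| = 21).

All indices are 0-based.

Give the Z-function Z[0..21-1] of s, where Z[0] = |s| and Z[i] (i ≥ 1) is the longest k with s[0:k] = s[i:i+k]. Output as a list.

Z[0]=21
i=1: outside box; Z[1]=0
i=2: outside box; Z[2]=0
i=3: outside box; Z[3]=3 extend→box=[3,6)
i=4: min(r-i=2, Z[1]=0)=0; Z[4]=0
i=5: min(r-i=1, Z[2]=0)=0; Z[5]=0
i=6: outside box; Z[6]=0
i=7: outside box; Z[7]=0
i=8: outside box; Z[8]=1 extend→box=[8,9)
i=9: outside box; Z[9]=0
i=10: outside box; Z[10]=1 extend→box=[10,11)
i=11: outside box; Z[11]=0
i=12: outside box; Z[12]=4 extend→box=[12,16)
i=13: min(r-i=3, Z[1]=0)=0; Z[13]=0
i=14: min(r-i=2, Z[2]=0)=0; Z[14]=0
i=15: min(r-i=1, Z[3]=3)=1; Z[15]=1
i=16: outside box; Z[16]=0
i=17: outside box; Z[17]=4 extend→box=[17,21)
i=18: min(r-i=3, Z[1]=0)=0; Z[18]=0
i=19: min(r-i=2, Z[2]=0)=0; Z[19]=0
i=20: min(r-i=1, Z[3]=3)=1; Z[20]=1

[21, 0, 0, 3, 0, 0, 0, 0, 1, 0, 1, 0, 4, 0, 0, 1, 0, 4, 0, 0, 1]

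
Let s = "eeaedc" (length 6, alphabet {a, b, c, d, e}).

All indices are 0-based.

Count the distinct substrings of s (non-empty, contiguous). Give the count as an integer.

19

rank | idx | suffix
   0 |   2 | aedc
   1 |   5 | c
   2 |   4 | dc
   3 |   1 | eaedc
   4 |   3 | edc
   5 |   0 | eeaedc

SA = [2, 5, 4, 1, 3, 0]
i: (SA[i-1],SA[i]) lcp shared
  1: (2,5) 0 ''
  2: (5,4) 0 ''
  3: (4,1) 0 ''
  4: (1,3) 1 'e'
  5: (3,0) 1 'e'

n(n+1)/2 = 6·7/2 = 21
Σ LCP = 0 + 0 + 0 + 0 + 1 + 1 = 2
distinct = 21 − 2 = 19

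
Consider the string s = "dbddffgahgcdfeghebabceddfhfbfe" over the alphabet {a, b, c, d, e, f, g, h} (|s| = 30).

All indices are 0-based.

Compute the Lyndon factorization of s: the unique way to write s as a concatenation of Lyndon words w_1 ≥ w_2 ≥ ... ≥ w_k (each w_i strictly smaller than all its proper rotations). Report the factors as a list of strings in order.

emit factor 1: 'd' (i=0, period=1)
emit factor 2: 'bddffg' (i=1, period=6)
emit factor 3: 'ahgcdfegheb' (i=7, period=11)
emit factor 4: 'abceddfhfbfe' (i=18, period=12)

["d", "bddffg", "ahgcdfegheb", "abceddfhfbfe"]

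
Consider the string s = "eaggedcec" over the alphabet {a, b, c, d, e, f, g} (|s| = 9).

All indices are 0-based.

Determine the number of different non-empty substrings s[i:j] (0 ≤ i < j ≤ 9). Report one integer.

41

sorted suffixes:
  #0 SA[0]=1  'aggedcec'
  #1 SA[1]=8  'c'
  #2 SA[2]=6  'cec'
  #3 SA[3]=5  'dcec'
  #4 SA[4]=0  'eaggedcec'
  #5 SA[5]=7  'ec'
  #6 SA[6]=4  'edcec'
  #7 SA[7]=3  'gedcec'
  #8 SA[8]=2  'ggedcec'

SA = [1, 8, 6, 5, 0, 7, 4, 3, 2]
rank  pair      lcp
   1  s[1:],s[8:]  0  ''
   2  s[8:],s[6:]  1  'c'
   3  s[6:],s[5:]  0  ''
   4  s[5:],s[0:]  0  ''
   5  s[0:],s[7:]  1  'e'
   6  s[7:],s[4:]  1  'e'
   7  s[4:],s[3:]  0  ''
   8  s[3:],s[2:]  1  'g'

n(n+1)/2 = 9·10/2 = 45
Σ LCP = 0 + 0 + 1 + 0 + 0 + 1 + 1 + 0 + 1 = 4
distinct = 45 − 4 = 41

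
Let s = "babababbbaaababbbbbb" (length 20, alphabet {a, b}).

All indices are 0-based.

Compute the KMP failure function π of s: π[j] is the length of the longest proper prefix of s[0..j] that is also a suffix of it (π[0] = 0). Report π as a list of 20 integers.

π[0] = 0
j=1 s[j]='a': π[1]=0 (border '')
j=2 s[j]='b': π[2]=1 (border 'b')
j=3 s[j]='a': π[3]=2 (border 'ba')
j=4 s[j]='b': π[4]=3 (border 'bab')
j=5 s[j]='a': π[5]=4 (border 'baba')
j=6 s[j]='b': π[6]=5 (border 'babab')
j=7 s[j]='b': k: 5→3→1→0; π[7]=1 (border 'b')
j=8 s[j]='b': k: 1→0; π[8]=1 (border 'b')
j=9 s[j]='a': π[9]=2 (border 'ba')
j=10 s[j]='a': k: 2→0; π[10]=0 (border '')
j=11 s[j]='a': π[11]=0 (border '')
j=12 s[j]='b': π[12]=1 (border 'b')
j=13 s[j]='a': π[13]=2 (border 'ba')
j=14 s[j]='b': π[14]=3 (border 'bab')
j=15 s[j]='b': k: 3→1→0; π[15]=1 (border 'b')
j=16 s[j]='b': k: 1→0; π[16]=1 (border 'b')
j=17 s[j]='b': k: 1→0; π[17]=1 (border 'b')
j=18 s[j]='b': k: 1→0; π[18]=1 (border 'b')
j=19 s[j]='b': k: 1→0; π[19]=1 (border 'b')

[0, 0, 1, 2, 3, 4, 5, 1, 1, 2, 0, 0, 1, 2, 3, 1, 1, 1, 1, 1]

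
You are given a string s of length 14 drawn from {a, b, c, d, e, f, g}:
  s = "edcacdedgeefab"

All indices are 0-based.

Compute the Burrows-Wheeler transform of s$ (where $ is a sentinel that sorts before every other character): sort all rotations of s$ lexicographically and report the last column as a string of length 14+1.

bfcadaece$dgeed

rank  rotation         last
    0  $edcacdedgeefab  b
    1  ab$edcacdedgeef  f
    2  acdedgeefab$edc  c
    3  b$edcacdedgeefa  a
    4  cacdedgeefab$ed  d
    5  cdedgeefab$edca  a
    6  dcacdedgeefab$e  e
    7  dedgeefab$edcac  c
    8  dgeefab$edcacde  e
    9  edcacdedgeefab$  $
   10  edgeefab$edcacd  d
   11  eefab$edcacdedg  g
   12  efab$edcacdedge  e
   13  fab$edcacdedgee  e
   14  geefab$edcacded  d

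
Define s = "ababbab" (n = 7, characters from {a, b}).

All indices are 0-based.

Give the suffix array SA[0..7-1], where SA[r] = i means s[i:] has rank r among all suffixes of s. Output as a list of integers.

[5, 0, 2, 6, 4, 1, 3]

rank→(start, suffix):
  0 → (5, 'ab')
  1 → (0, 'ababbab')
  2 → (2, 'abbab')
  3 → (6, 'b')
  4 → (4, 'bab')
  5 → (1, 'babbab')
  6 → (3, 'bbab')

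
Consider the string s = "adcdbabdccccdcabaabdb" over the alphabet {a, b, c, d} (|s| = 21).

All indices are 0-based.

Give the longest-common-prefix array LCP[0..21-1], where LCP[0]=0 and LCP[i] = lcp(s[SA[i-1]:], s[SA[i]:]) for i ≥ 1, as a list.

[0, 1, 2, 3, 1, 0, 1, 2, 1, 2, 0, 1, 3, 2, 1, 2, 0, 2, 1, 2, 2]

sorted suffixes:
  #0 SA[0]=16  'aabdb'
  #1 SA[1]=14  'abaabdb'
  #2 SA[2]=17  'abdb'
  #3 SA[3]=5  'abdccccdcabaabdb'
  #4 SA[4]=0  'adcdbabdccccdcabaabdb'
  #5 SA[5]=20  'b'
  #6 SA[6]=15  'baabdb'
  #7 SA[7]=4  'babdccccdcabaabdb'
  #8 SA[8]=18  'bdb'
  #9 SA[9]=6  'bdccccdcabaabdb'
  #10 SA[10]=13  'cabaabdb'
  #11 SA[11]=8  'ccccdcabaabdb'
  #12 SA[12]=9  'cccdcabaabdb'
  #13 SA[13]=10  'ccdcabaabdb'
  #14 SA[14]=2  'cdbabdccccdcabaabdb'
  #15 SA[15]=11  'cdcabaabdb'
  #16 SA[16]=19  'db'
  #17 SA[17]=3  'dbabdccccdcabaabdb'
  #18 SA[18]=12  'dcabaabdb'
  #19 SA[19]=7  'dccccdcabaabdb'
  #20 SA[20]=1  'dcdbabdccccdcabaabdb'

SA = [16, 14, 17, 5, 0, 20, 15, 4, 18, 6, 13, 8, 9, 10, 2, 11, 19, 3, 12, 7, 1]
rank  pair      lcp
   1  s[16:],s[14:]  1  'a'
   2  s[14:],s[17:]  2  'ab'
   3  s[17:],s[5:]  3  'abd'
   4  s[5:],s[0:]  1  'a'
   5  s[0:],s[20:]  0  ''
   6  s[20:],s[15:]  1  'b'
   7  s[15:],s[4:]  2  'ba'
   8  s[4:],s[18:]  1  'b'
   9  s[18:],s[6:]  2  'bd'
  10  s[6:],s[13:]  0  ''
  11  s[13:],s[8:]  1  'c'
  12  s[8:],s[9:]  3  'ccc'
  13  s[9:],s[10:]  2  'cc'
  14  s[10:],s[2:]  1  'c'
  15  s[2:],s[11:]  2  'cd'
  16  s[11:],s[19:]  0  ''
  17  s[19:],s[3:]  2  'db'
  18  s[3:],s[12:]  1  'd'
  19  s[12:],s[7:]  2  'dc'
  20  s[7:],s[1:]  2  'dc'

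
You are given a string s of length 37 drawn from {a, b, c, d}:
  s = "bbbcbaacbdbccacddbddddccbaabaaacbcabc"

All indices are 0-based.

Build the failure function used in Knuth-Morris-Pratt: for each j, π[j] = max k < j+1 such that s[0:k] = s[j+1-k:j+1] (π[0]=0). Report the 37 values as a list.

π[0] = 0
j=1 s[j]='b': π[1]=1 (border 'b')
j=2 s[j]='b': π[2]=2 (border 'bb')
j=3 s[j]='c': k: 2→1→0; π[3]=0 (border '')
j=4 s[j]='b': π[4]=1 (border 'b')
j=5 s[j]='a': k: 1→0; π[5]=0 (border '')
j=6 s[j]='a': π[6]=0 (border '')
j=7 s[j]='c': π[7]=0 (border '')
j=8 s[j]='b': π[8]=1 (border 'b')
j=9 s[j]='d': k: 1→0; π[9]=0 (border '')
j=10 s[j]='b': π[10]=1 (border 'b')
j=11 s[j]='c': k: 1→0; π[11]=0 (border '')
j=12 s[j]='c': π[12]=0 (border '')
j=13 s[j]='a': π[13]=0 (border '')
j=14 s[j]='c': π[14]=0 (border '')
j=15 s[j]='d': π[15]=0 (border '')
j=16 s[j]='d': π[16]=0 (border '')
j=17 s[j]='b': π[17]=1 (border 'b')
j=18 s[j]='d': k: 1→0; π[18]=0 (border '')
j=19 s[j]='d': π[19]=0 (border '')
j=20 s[j]='d': π[20]=0 (border '')
j=21 s[j]='d': π[21]=0 (border '')
j=22 s[j]='c': π[22]=0 (border '')
j=23 s[j]='c': π[23]=0 (border '')
j=24 s[j]='b': π[24]=1 (border 'b')
j=25 s[j]='a': k: 1→0; π[25]=0 (border '')
j=26 s[j]='a': π[26]=0 (border '')
j=27 s[j]='b': π[27]=1 (border 'b')
j=28 s[j]='a': k: 1→0; π[28]=0 (border '')
j=29 s[j]='a': π[29]=0 (border '')
j=30 s[j]='a': π[30]=0 (border '')
j=31 s[j]='c': π[31]=0 (border '')
j=32 s[j]='b': π[32]=1 (border 'b')
j=33 s[j]='c': k: 1→0; π[33]=0 (border '')
j=34 s[j]='a': π[34]=0 (border '')
j=35 s[j]='b': π[35]=1 (border 'b')
j=36 s[j]='c': k: 1→0; π[36]=0 (border '')

[0, 1, 2, 0, 1, 0, 0, 0, 1, 0, 1, 0, 0, 0, 0, 0, 0, 1, 0, 0, 0, 0, 0, 0, 1, 0, 0, 1, 0, 0, 0, 0, 1, 0, 0, 1, 0]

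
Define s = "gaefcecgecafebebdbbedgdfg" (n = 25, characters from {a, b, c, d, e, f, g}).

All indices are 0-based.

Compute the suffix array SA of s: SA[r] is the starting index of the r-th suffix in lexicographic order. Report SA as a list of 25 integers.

rank→(start, suffix):
  0 → (1, 'aefcecgecafebebdbbedgdfg')
  1 → (10, 'afebebdbbedgdfg')
  2 → (17, 'bbedgdfg')
  3 → (15, 'bdbbedgdfg')
  4 → (13, 'bebdbbedgdfg')
  5 → (18, 'bedgdfg')
  6 → (9, 'cafebebdbbedgdfg')
  7 → (4, 'cecgecafebebdbbedgdfg')
  8 → (6, 'cgecafebebdbbedgdfg')
  9 → (16, 'dbbedgdfg')
  10 → (22, 'dfg')
  11 → (20, 'dgdfg')
  12 → (14, 'ebdbbedgdfg')
  13 → (12, 'ebebdbbedgdfg')
  14 → (8, 'ecafebebdbbedgdfg')
  15 → (5, 'ecgecafebebdbbedgdfg')
  16 → (19, 'edgdfg')
  17 → (2, 'efcecgecafebebdbbedgdfg')
  18 → (3, 'fcecgecafebebdbbedgdfg')
  19 → (11, 'febebdbbedgdfg')
  20 → (23, 'fg')
  21 → (24, 'g')
  22 → (0, 'gaefcecgecafebebdbbedgdfg')
  23 → (21, 'gdfg')
  24 → (7, 'gecafebebdbbedgdfg')

[1, 10, 17, 15, 13, 18, 9, 4, 6, 16, 22, 20, 14, 12, 8, 5, 19, 2, 3, 11, 23, 24, 0, 21, 7]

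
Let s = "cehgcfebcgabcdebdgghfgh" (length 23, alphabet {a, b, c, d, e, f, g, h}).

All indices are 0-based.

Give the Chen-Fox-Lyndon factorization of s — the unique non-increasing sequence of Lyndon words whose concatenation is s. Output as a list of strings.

["cehgcfe", "bcg", "abcdebdgghfgh"]

emit factor 1: 'cehgcfe' (i=0, period=7)
emit factor 2: 'bcg' (i=7, period=3)
emit factor 3: 'abcdebdgghfgh' (i=10, period=13)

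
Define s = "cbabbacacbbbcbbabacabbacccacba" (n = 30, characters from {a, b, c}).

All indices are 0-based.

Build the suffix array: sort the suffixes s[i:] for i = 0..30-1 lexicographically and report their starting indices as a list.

sorted suffixes:
  #0 SA[0]=29  'a'
  #1 SA[1]=15  'abacabbacccacba'
  #2 SA[2]=2  'abbacacbbbcbbabacabbacccacba'
  #3 SA[3]=19  'abbacccacba'
  #4 SA[4]=17  'acabbacccacba'
  #5 SA[5]=5  'acacbbbcbbabacabbacccacba'
  #6 SA[6]=26  'acba'
  #7 SA[7]=7  'acbbbcbbabacabbacccacba'
  #8 SA[8]=22  'acccacba'
  #9 SA[9]=28  'ba'
  #10 SA[10]=14  'babacabbacccacba'
  #11 SA[11]=1  'babbacacbbbcbbabacabbacccacba'
  #12 SA[12]=16  'bacabbacccacba'
  #13 SA[13]=4  'bacacbbbcbbabacabbacccacba'
  #14 SA[14]=21  'bacccacba'
  #15 SA[15]=13  'bbabacabbacccacba'
  #16 SA[16]=3  'bbacacbbbcbbabacabbacccacba'
  #17 SA[17]=20  'bbacccacba'
  #18 SA[18]=9  'bbbcbbabacabbacccacba'
  #19 SA[19]=10  'bbcbbabacabbacccacba'
  #20 SA[20]=11  'bcbbabacabbacccacba'
  #21 SA[21]=18  'cabbacccacba'
  #22 SA[22]=25  'cacba'
  #23 SA[23]=6  'cacbbbcbbabacabbacccacba'
  #24 SA[24]=27  'cba'
  #25 SA[25]=0  'cbabbacacbbbcbbabacabbacccacba'
  #26 SA[26]=12  'cbbabacabbacccacba'
  #27 SA[27]=8  'cbbbcbbabacabbacccacba'
  #28 SA[28]=24  'ccacba'
  #29 SA[29]=23  'cccacba'

[29, 15, 2, 19, 17, 5, 26, 7, 22, 28, 14, 1, 16, 4, 21, 13, 3, 20, 9, 10, 11, 18, 25, 6, 27, 0, 12, 8, 24, 23]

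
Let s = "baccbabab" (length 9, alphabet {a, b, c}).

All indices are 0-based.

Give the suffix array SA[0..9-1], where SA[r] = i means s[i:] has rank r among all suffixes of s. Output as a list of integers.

rank | idx | suffix
   0 |   7 | ab
   1 |   5 | abab
   2 |   1 | accbabab
   3 |   8 | b
   4 |   6 | bab
   5 |   4 | babab
   6 |   0 | baccbabab
   7 |   3 | cbabab
   8 |   2 | ccbabab

[7, 5, 1, 8, 6, 4, 0, 3, 2]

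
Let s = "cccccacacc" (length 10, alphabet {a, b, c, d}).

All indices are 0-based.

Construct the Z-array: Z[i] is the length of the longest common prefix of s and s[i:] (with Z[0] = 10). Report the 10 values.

Z[0]=10
i=1: outside box; Z[1]=4 grow→box=[1,5)
i=2: min(r-i=3, Z[1]=4)=3; Z[2]=3
i=3: min(r-i=2, Z[2]=3)=2; Z[3]=2
i=4: min(r-i=1, Z[3]=2)=1; Z[4]=1
i=5: outside box; Z[5]=0
i=6: outside box; Z[6]=1 grow→box=[6,7)
i=7: outside box; Z[7]=0
i=8: outside box; Z[8]=2 grow→box=[8,10)
i=9: min(r-i=1, Z[1]=4)=1; Z[9]=1

[10, 4, 3, 2, 1, 0, 1, 0, 2, 1]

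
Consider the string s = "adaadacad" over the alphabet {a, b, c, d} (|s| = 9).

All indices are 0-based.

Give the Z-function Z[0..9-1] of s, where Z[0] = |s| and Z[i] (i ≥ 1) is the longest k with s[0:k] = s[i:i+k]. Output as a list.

[9, 0, 1, 3, 0, 1, 0, 2, 0]

Z[0]=9
i=1: i≥r, start 0; Z[1]=0
i=2: i≥r, start 0; Z[2]=1 extend→box=[2,3)
i=3: i≥r, start 0; Z[3]=3 extend→box=[3,6)
i=4: min(r-i=2, Z[1]=0)=0; Z[4]=0
i=5: min(r-i=1, Z[2]=1)=1; Z[5]=1
i=6: i≥r, start 0; Z[6]=0
i=7: i≥r, start 0; Z[7]=2 extend→box=[7,9)
i=8: min(r-i=1, Z[1]=0)=0; Z[8]=0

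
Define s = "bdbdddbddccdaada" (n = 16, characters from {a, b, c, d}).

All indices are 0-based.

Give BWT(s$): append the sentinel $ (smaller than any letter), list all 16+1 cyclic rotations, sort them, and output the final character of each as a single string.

adda$dddcacdbddbb

rank  rotation           last
    0  $bdbdddbddccdaada  a
    1  a$bdbdddbddccdaad  d
    2  aada$bdbdddbddccd  d
    3  ada$bdbdddbddccda  a
    4  bdbdddbddccdaada$  $
    5  bddccdaada$bdbddd  d
    6  bdddbddccdaada$bd  d
    7  ccdaada$bdbdddbdd  d
    8  cdaada$bdbdddbddc  c
    9  da$bdbdddbddccdaa  a
   10  daada$bdbdddbddcc  c
   11  dbddccdaada$bdbdd  d
   12  dbdddbddccdaada$b  b
   13  dccdaada$bdbdddbd  d
   14  ddbddccdaada$bdbd  d
   15  ddccdaada$bdbdddb  b
   16  dddbddccdaada$bdb  b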